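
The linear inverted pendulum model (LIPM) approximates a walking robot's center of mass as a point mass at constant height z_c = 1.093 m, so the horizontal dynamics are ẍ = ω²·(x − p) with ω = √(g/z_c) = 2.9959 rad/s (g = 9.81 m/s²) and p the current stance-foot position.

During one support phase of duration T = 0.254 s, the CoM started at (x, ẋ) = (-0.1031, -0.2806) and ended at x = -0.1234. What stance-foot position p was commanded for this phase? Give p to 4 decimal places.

ωT = 2.9959·0.254 = 0.760959; cosh(ωT) = 1.303773, sinh(ωT) = 0.836554
x(T) = p + (x₀−p)·cosh(ωT) + (ẋ₀/ω)·sinh(ωT) ⇒ p·(1 − cosh) = x(T) − x₀·cosh − (ẋ₀/ω)·sinh
numerator   = -0.1234 − (-0.1031)·1.303773 − (-0.2806/2.9959)·0.836554 = 0.089372
denominator = 1 − 1.303773 = -0.303773
p = 0.089372 / -0.303773 = -0.2942

p = -0.2942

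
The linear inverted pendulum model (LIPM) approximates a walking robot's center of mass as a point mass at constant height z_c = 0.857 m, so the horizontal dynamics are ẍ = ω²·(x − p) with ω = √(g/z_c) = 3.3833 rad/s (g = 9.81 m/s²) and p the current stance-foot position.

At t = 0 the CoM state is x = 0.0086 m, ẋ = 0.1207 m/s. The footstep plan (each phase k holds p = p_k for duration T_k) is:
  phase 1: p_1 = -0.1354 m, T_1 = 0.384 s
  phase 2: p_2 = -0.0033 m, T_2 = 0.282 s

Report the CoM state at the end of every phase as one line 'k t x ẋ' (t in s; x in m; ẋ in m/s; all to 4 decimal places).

phase 1: p=-0.1354, T=0.384, ωT=1.299187, cosh=1.969534, sinh=1.696781; start (x,ẋ)=(0.008600, 0.120700) → end (x,ẋ)=(0.208746, 1.064386)
phase 2: p=-0.0033, T=0.282, ωT=0.954091, cosh=1.490735, sinh=1.105573; start (x,ẋ)=(0.208746, 1.064386) → end (x,ẋ)=(0.660618, 2.379873)

1 0.3840 0.2087 1.0644
2 0.6660 0.6606 2.3799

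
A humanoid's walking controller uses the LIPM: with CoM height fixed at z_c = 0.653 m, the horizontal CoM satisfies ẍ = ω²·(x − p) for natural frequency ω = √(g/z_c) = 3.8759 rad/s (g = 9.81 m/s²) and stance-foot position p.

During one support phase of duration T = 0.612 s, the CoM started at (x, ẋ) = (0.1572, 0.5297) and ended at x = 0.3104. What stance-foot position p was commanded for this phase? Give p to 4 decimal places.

ωT = 3.8759·0.612 = 2.372051; cosh(ωT) = 5.406321, sinh(ωT) = 5.313032
x(T) = p + (x₀−p)·cosh(ωT) + (ẋ₀/ω)·sinh(ωT) ⇒ p·(1 − cosh) = x(T) − x₀·cosh − (ẋ₀/ω)·sinh
numerator   = 0.3104 − (0.1572)·5.406321 − (0.5297/3.8759)·5.313032 = -1.265579
denominator = 1 − 5.406321 = -4.406321
p = -1.265579 / -4.406321 = 0.2872

p = 0.2872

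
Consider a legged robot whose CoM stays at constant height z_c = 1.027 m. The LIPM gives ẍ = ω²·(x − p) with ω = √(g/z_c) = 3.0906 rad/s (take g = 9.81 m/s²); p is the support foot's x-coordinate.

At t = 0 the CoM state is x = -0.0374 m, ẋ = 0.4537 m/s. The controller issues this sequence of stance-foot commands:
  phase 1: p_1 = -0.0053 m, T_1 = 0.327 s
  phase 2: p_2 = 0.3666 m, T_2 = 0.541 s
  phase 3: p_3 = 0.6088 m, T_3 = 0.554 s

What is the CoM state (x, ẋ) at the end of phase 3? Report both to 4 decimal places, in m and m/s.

x = -0.9289, ẋ = -4.5715

phase 1: p=-0.0053, T=0.327, ωT=1.010626, cosh=1.555656, sinh=1.191665; start (x,ẋ)=(-0.037400, 0.453700) → end (x,ẋ)=(0.119700, 0.587578)
phase 2: p=0.3666, T=0.541, ωT=1.672015, cosh=2.755374, sinh=2.567506; start (x,ẋ)=(0.119700, 0.587578) → end (x,ẋ)=(0.174426, -0.340188)
phase 3: p=0.6088, T=0.554, ωT=1.712192, cosh=2.860783, sinh=2.680313; start (x,ẋ)=(0.174426, -0.340188) → end (x,ẋ)=(-0.928877, -4.571461)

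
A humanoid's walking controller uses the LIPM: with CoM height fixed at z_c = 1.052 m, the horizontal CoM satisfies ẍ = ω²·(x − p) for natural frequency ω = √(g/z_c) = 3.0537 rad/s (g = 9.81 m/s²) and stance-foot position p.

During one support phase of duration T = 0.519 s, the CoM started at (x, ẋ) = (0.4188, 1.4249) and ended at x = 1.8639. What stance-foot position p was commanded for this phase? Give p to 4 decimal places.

ωT = 3.0537·0.519 = 1.584870; cosh(ωT) = 2.541816, sinh(ωT) = 2.336842
x(T) = p + (x₀−p)·cosh(ωT) + (ẋ₀/ω)·sinh(ωT) ⇒ p·(1 − cosh) = x(T) − x₀·cosh − (ẋ₀/ω)·sinh
numerator   = 1.8639 − (0.4188)·2.541816 − (1.4249/3.0537)·2.336842 = -0.291017
denominator = 1 − 2.541816 = -1.541816
p = -0.291017 / -1.541816 = 0.1887

p = 0.1887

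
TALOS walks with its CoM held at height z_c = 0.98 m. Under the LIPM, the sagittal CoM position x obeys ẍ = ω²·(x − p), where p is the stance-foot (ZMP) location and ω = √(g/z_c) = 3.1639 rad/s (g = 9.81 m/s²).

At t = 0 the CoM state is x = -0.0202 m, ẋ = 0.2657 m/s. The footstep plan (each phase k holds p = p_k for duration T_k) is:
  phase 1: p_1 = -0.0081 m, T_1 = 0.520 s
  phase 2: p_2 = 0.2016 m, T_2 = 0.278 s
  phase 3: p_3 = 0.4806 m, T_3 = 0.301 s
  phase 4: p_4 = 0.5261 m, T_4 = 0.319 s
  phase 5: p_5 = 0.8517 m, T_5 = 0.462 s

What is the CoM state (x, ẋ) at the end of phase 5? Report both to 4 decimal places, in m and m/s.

phase 1: p=-0.0081, T=0.520, ωT=1.645228, cosh=2.687580, sinh=2.494611; start (x,ẋ)=(-0.020200, 0.265700) → end (x,ẋ)=(0.168874, 0.618588)
phase 2: p=0.2016, T=0.278, ωT=0.879564, cosh=1.412406, sinh=0.997443; start (x,ẋ)=(0.168874, 0.618588) → end (x,ẋ)=(0.350393, 0.770422)
phase 3: p=0.4806, T=0.301, ωT=0.952334, cosh=1.488795, sinh=1.102956; start (x,ẋ)=(0.350393, 0.770422) → end (x,ẋ)=(0.555322, 0.692624)
phase 4: p=0.5261, T=0.319, ωT=1.009284, cosh=1.554058, sinh=1.189578; start (x,ẋ)=(0.555322, 0.692624) → end (x,ẋ)=(0.831929, 1.186360)
phase 5: p=0.8517, T=0.462, ωT=1.461722, cosh=2.272608, sinh=2.040772; start (x,ẋ)=(0.831929, 1.186360) → end (x,ẋ)=(1.571991, 2.568472)

x = 1.5720, ẋ = 2.5685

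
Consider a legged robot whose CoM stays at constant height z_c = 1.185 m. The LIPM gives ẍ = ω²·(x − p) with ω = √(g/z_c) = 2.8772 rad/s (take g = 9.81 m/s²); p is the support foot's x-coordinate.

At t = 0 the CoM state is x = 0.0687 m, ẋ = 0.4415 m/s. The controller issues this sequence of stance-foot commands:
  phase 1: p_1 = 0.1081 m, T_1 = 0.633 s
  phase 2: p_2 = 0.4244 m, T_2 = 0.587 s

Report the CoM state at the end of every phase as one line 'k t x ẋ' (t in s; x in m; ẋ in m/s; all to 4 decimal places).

phase 1: p=0.1081, T=0.633, ωT=1.821268, cosh=3.170754, sinh=3.008933; start (x,ẋ)=(0.068700, 0.441500) → end (x,ẋ)=(0.444886, 1.058790)
phase 2: p=0.4244, T=0.587, ωT=1.688916, cosh=2.799165, sinh=2.614446; start (x,ẋ)=(0.444886, 1.058790) → end (x,ẋ)=(1.443843, 3.117834)

1 0.6330 0.4449 1.0588
2 1.2200 1.4438 3.1178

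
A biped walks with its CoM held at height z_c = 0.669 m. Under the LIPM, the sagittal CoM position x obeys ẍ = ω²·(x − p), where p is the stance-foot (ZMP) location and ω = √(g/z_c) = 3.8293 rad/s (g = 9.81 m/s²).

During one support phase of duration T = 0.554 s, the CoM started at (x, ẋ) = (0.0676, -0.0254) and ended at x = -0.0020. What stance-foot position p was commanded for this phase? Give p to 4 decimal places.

p = 0.0807

ωT = 3.8293·0.554 = 2.121432; cosh(ωT) = 4.231469, sinh(ωT) = 4.111609
x(T) = p + (x₀−p)·cosh(ωT) + (ẋ₀/ω)·sinh(ωT) ⇒ p·(1 − cosh) = x(T) − x₀·cosh − (ẋ₀/ω)·sinh
numerator   = -0.0020 − (0.0676)·4.231469 − (-0.0254/3.8293)·4.111609 = -0.260775
denominator = 1 − 4.231469 = -3.231469
p = -0.260775 / -3.231469 = 0.0807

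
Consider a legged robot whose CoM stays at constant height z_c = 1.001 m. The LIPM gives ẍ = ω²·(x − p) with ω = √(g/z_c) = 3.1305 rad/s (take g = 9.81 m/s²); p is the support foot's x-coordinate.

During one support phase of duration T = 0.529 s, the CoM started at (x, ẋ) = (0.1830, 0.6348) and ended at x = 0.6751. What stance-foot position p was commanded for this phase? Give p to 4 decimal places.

ωT = 3.1305·0.529 = 1.656035; cosh(ωT) = 2.714695, sinh(ωT) = 2.523801
x(T) = p + (x₀−p)·cosh(ωT) + (ẋ₀/ω)·sinh(ωT) ⇒ p·(1 − cosh) = x(T) − x₀·cosh − (ẋ₀/ω)·sinh
numerator   = 0.6751 − (0.1830)·2.714695 − (0.6348/3.1305)·2.523801 = -0.333463
denominator = 1 − 2.714695 = -1.714695
p = -0.333463 / -1.714695 = 0.1945

p = 0.1945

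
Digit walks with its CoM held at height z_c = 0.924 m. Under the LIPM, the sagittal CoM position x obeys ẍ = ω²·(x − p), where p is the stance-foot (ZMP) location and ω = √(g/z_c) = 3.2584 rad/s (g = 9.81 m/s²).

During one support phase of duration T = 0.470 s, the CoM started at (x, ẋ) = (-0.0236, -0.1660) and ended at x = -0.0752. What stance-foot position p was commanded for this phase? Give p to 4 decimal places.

p = -0.0663

ωT = 3.2584·0.470 = 1.531448; cosh(ωT) = 2.420546, sinh(ωT) = 2.204323
x(T) = p + (x₀−p)·cosh(ωT) + (ẋ₀/ω)·sinh(ωT) ⇒ p·(1 − cosh) = x(T) − x₀·cosh − (ẋ₀/ω)·sinh
numerator   = -0.0752 − (-0.0236)·2.420546 − (-0.1660/3.2584)·2.204323 = 0.094225
denominator = 1 − 2.420546 = -1.420546
p = 0.094225 / -1.420546 = -0.0663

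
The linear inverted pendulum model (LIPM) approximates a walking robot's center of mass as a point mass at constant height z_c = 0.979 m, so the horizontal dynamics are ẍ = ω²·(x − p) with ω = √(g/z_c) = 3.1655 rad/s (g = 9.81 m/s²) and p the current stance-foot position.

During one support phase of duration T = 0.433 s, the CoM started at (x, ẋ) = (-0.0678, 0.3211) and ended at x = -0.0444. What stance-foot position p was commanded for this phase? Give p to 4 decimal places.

ωT = 3.1655·0.433 = 1.370661; cosh(ωT) = 2.095947, sinh(ωT) = 1.842008
x(T) = p + (x₀−p)·cosh(ωT) + (ẋ₀/ω)·sinh(ωT) ⇒ p·(1 − cosh) = x(T) − x₀·cosh − (ẋ₀/ω)·sinh
numerator   = -0.0444 − (-0.0678)·2.095947 − (0.3211/3.1655)·1.842008 = -0.089143
denominator = 1 − 2.095947 = -1.095947
p = -0.089143 / -1.095947 = 0.0813

p = 0.0813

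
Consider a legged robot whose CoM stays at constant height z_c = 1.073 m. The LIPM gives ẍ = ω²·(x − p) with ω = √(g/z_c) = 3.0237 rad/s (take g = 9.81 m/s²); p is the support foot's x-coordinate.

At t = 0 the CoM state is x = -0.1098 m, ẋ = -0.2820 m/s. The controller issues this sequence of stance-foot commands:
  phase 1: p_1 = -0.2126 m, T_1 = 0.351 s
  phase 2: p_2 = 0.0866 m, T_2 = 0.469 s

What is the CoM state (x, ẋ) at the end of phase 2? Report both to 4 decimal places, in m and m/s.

phase 1: p=-0.2126, T=0.351, ωT=1.061319, cosh=1.618089, sinh=1.272090; start (x,ẋ)=(-0.109800, -0.282000) → end (x,ẋ)=(-0.164900, -0.060889)
phase 2: p=0.0866, T=0.469, ωT=1.418115, cosh=2.185750, sinh=1.943580; start (x,ẋ)=(-0.164900, -0.060889) → end (x,ẋ)=(-0.502254, -1.611103)

x = -0.5023, ẋ = -1.6111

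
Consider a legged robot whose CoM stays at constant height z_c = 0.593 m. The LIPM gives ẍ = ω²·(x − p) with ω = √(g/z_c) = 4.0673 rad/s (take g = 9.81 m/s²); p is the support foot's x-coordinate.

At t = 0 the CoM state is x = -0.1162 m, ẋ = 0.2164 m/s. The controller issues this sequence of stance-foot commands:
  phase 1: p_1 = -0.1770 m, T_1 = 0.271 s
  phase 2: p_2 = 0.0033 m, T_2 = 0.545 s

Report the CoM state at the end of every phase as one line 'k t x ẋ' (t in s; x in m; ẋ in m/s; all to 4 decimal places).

phase 1: p=-0.1770, T=0.271, ωT=1.102238, cosh=1.671512, sinh=1.339385; start (x,ẋ)=(-0.116200, 0.216400) → end (x,ẋ)=(-0.004110, 0.692934)
phase 2: p=0.0033, T=0.545, ωT=2.216679, cosh=4.642885, sinh=4.533914; start (x,ẋ)=(-0.004110, 0.692934) → end (x,ẋ)=(0.741325, 3.080563)

1 0.2710 -0.0041 0.6929
2 0.8160 0.7413 3.0806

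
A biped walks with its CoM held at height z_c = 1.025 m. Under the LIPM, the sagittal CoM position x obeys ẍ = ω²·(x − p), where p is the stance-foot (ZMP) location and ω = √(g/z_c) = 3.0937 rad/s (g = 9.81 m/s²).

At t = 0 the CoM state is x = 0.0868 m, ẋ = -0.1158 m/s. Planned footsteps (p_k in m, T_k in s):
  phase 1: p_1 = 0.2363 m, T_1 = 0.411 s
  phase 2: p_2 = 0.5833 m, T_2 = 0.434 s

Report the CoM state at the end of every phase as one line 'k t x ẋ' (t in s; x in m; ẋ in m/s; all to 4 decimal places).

1 0.4110 -0.1127 -0.9826
2 0.8450 -1.4068 -5.8512

phase 1: p=0.2363, T=0.411, ωT=1.271511, cosh=1.923322, sinh=1.642914; start (x,ẋ)=(0.086800, -0.115800) → end (x,ẋ)=(-0.112732, -0.982582)
phase 2: p=0.5833, T=0.434, ωT=1.342666, cosh=2.045193, sinh=1.784045; start (x,ẋ)=(-0.112732, -0.982582) → end (x,ẋ)=(-1.406846, -5.851181)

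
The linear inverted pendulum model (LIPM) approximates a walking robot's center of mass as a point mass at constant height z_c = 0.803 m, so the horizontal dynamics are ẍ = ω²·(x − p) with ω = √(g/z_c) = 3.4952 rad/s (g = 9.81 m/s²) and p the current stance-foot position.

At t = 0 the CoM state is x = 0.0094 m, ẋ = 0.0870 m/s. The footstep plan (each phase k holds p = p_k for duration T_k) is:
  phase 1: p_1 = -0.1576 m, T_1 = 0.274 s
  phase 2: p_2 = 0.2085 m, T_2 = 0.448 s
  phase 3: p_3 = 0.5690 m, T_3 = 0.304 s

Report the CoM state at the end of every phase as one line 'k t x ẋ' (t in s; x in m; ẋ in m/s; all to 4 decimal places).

1 0.2740 0.1197 0.7785
2 0.7220 0.4964 1.2339
3 1.0260 0.9012 1.6753

phase 1: p=-0.1576, T=0.274, ωT=0.957685, cosh=1.494719, sinh=1.110938; start (x,ẋ)=(0.009400, 0.087000) → end (x,ẋ)=(0.119671, 0.778493)
phase 2: p=0.2085, T=0.448, ωT=1.565850, cosh=2.497825, sinh=2.288915; start (x,ẋ)=(0.119671, 0.778493) → end (x,ẋ)=(0.496435, 1.233887)
phase 3: p=0.5690, T=0.304, ωT=1.062541, cosh=1.619645, sinh=1.274069; start (x,ẋ)=(0.496435, 1.233887) → end (x,ẋ)=(0.901246, 1.675317)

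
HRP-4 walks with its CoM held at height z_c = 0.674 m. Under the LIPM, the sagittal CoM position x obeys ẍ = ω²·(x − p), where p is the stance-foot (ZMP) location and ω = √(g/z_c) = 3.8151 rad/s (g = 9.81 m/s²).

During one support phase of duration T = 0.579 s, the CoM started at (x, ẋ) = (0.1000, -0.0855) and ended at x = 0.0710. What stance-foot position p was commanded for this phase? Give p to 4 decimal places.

ωT = 3.8151·0.579 = 2.208943; cosh(ωT) = 4.607951, sinh(ωT) = 4.498134
x(T) = p + (x₀−p)·cosh(ωT) + (ẋ₀/ω)·sinh(ωT) ⇒ p·(1 − cosh) = x(T) − x₀·cosh − (ẋ₀/ω)·sinh
numerator   = 0.0710 − (0.1000)·4.607951 − (-0.0855/3.8151)·4.498134 = -0.288988
denominator = 1 − 4.607951 = -3.607951
p = -0.288988 / -3.607951 = 0.0801

p = 0.0801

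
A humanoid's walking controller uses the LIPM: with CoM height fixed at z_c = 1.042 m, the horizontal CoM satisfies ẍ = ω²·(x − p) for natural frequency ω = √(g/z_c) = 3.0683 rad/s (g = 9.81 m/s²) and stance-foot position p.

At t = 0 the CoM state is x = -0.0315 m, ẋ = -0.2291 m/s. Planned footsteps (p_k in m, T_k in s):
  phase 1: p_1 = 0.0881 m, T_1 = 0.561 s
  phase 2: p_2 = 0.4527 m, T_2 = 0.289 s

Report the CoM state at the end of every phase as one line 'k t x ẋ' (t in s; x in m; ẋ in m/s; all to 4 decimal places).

phase 1: p=0.0881, T=0.561, ωT=1.721316, cosh=2.885357, sinh=2.706527; start (x,ẋ)=(-0.031500, -0.229100) → end (x,ẋ)=(-0.459076, -1.654246)
phase 2: p=0.4527, T=0.289, ωT=0.886739, cosh=1.419599, sinh=1.007602; start (x,ẋ)=(-0.459076, -1.654246) → end (x,ẋ)=(-1.384896, -5.167236)

1 0.5610 -0.4591 -1.6542
2 0.8500 -1.3849 -5.1672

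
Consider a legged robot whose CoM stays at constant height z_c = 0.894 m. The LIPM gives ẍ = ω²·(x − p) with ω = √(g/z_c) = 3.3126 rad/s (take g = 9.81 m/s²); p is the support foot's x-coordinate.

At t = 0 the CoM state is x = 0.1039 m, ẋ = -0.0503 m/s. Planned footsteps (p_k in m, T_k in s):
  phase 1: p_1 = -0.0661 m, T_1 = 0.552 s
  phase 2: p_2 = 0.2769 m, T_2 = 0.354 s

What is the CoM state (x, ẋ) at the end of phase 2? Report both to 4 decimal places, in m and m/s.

x = 1.2310, ẋ = 3.4819

phase 1: p=-0.0661, T=0.552, ωT=1.828555, cosh=3.192766, sinh=3.032120; start (x,ẋ)=(0.103900, -0.050300) → end (x,ẋ)=(0.430629, 1.546918)
phase 2: p=0.2769, T=0.354, ωT=1.172660, cosh=1.770059, sinh=1.460517; start (x,ẋ)=(0.430629, 1.546918) → end (x,ẋ)=(1.231042, 3.481895)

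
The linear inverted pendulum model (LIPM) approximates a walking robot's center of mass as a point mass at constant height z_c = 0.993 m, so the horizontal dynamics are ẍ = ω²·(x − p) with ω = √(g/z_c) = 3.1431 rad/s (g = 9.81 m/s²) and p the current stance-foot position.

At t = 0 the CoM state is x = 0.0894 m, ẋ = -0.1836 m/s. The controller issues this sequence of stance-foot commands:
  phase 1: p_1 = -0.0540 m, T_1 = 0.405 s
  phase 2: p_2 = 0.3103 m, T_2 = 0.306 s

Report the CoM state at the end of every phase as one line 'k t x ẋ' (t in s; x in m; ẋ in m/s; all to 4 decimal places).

phase 1: p=-0.0540, T=0.405, ωT=1.272956, cosh=1.925698, sinh=1.645695; start (x,ẋ)=(0.089400, -0.183600) → end (x,ẋ)=(0.126014, 0.388190)
phase 2: p=0.3103, T=0.306, ωT=0.961789, cosh=1.499290, sinh=1.117082; start (x,ẋ)=(0.126014, 0.388190) → end (x,ẋ)=(0.171968, -0.065037)

1 0.4050 0.1260 0.3882
2 0.7110 0.1720 -0.0650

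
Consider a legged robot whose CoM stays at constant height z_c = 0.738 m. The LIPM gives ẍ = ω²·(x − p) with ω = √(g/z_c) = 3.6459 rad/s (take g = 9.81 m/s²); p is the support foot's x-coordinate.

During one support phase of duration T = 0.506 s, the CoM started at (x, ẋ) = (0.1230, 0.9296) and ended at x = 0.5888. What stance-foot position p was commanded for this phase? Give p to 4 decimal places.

ωT = 3.6459·0.506 = 1.844825; cosh(ωT) = 3.242524, sinh(ωT) = 3.084471
x(T) = p + (x₀−p)·cosh(ωT) + (ẋ₀/ω)·sinh(ωT) ⇒ p·(1 − cosh) = x(T) − x₀·cosh − (ẋ₀/ω)·sinh
numerator   = 0.5888 − (0.1230)·3.242524 − (0.9296/3.6459)·3.084471 = -0.596482
denominator = 1 − 3.242524 = -2.242524
p = -0.596482 / -2.242524 = 0.2660

p = 0.2660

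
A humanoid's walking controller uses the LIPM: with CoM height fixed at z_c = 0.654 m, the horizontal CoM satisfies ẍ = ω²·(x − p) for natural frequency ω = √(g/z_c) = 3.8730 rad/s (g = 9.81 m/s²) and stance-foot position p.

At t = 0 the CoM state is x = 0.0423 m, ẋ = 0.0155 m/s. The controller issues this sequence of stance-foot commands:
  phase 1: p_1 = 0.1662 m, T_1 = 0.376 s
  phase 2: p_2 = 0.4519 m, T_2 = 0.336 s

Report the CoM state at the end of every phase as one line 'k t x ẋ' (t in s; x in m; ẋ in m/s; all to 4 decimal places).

1 0.3760 -0.1059 -0.9383
2 0.7120 -1.0608 -5.5260

phase 1: p=0.1662, T=0.376, ωT=1.456248, cosh=2.261472, sinh=2.028362; start (x,ẋ)=(0.042300, 0.015500) → end (x,ẋ)=(-0.105879, -0.938287)
phase 2: p=0.4519, T=0.336, ωT=1.301328, cosh=1.973171, sinh=1.701001; start (x,ẋ)=(-0.105879, -0.938287) → end (x,ẋ)=(-1.060784, -5.526034)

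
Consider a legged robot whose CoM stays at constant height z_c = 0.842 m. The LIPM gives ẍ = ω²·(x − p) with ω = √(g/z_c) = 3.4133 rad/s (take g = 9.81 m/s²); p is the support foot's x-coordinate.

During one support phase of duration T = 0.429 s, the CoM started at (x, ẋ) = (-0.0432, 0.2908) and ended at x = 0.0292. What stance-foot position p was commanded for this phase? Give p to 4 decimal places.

ωT = 3.4133·0.429 = 1.464306; cosh(ωT) = 2.277889, sinh(ωT) = 2.046651
x(T) = p + (x₀−p)·cosh(ωT) + (ẋ₀/ω)·sinh(ωT) ⇒ p·(1 − cosh) = x(T) − x₀·cosh − (ẋ₀/ω)·sinh
numerator   = 0.0292 − (-0.0432)·2.277889 − (0.2908/3.4133)·2.046651 = -0.046762
denominator = 1 − 2.277889 = -1.277889
p = -0.046762 / -1.277889 = 0.0366

p = 0.0366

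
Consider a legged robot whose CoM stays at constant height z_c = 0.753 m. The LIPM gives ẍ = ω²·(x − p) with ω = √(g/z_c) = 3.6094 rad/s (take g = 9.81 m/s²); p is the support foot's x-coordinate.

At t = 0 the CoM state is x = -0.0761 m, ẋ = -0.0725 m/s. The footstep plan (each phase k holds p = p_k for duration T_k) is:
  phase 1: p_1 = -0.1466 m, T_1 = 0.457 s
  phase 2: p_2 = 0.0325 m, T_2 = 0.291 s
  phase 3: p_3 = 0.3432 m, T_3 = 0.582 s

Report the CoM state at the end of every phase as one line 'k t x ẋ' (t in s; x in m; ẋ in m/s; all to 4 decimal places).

phase 1: p=-0.1466, T=0.457, ωT=1.649496, cosh=2.698251, sinh=2.506104; start (x,ẋ)=(-0.076100, -0.072500) → end (x,ẋ)=(-0.006712, 0.442087)
phase 2: p=0.0325, T=0.291, ωT=1.050335, cosh=1.604215, sinh=1.254395; start (x,ẋ)=(-0.006712, 0.442087) → end (x,ẋ)=(0.123236, 0.531666)
phase 3: p=0.3432, T=0.582, ωT=2.100671, cosh=4.147012, sinh=4.024638; start (x,ẋ)=(0.123236, 0.531666) → end (x,ẋ)=(0.023838, -0.990484)

1 0.4570 -0.0067 0.4421
2 0.7480 0.1232 0.5317
3 1.3300 0.0238 -0.9905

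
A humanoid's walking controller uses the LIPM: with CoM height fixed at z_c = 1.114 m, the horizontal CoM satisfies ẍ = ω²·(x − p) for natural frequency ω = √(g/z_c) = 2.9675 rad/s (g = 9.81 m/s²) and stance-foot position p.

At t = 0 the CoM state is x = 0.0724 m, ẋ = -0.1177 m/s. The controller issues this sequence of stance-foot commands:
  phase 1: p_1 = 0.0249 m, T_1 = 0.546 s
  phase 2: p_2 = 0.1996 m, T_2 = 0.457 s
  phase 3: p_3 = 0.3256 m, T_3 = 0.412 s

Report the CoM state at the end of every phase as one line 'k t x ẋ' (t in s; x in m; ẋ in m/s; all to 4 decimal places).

phase 1: p=0.0249, T=0.546, ωT=1.620255, cosh=2.626114, sinh=2.428265; start (x,ẋ)=(0.072400, -0.117700) → end (x,ẋ)=(0.053328, 0.033186)
phase 2: p=0.1996, T=0.457, ωT=1.356148, cosh=2.069432, sinh=1.811780; start (x,ẋ)=(0.053328, 0.033186) → end (x,ẋ)=(-0.082839, -0.717750)
phase 3: p=0.3256, T=0.412, ωT=1.222610, cosh=1.845250, sinh=1.550790; start (x,ẋ)=(-0.082839, -0.717750) → end (x,ẋ)=(-0.803161, -3.204049)

1 0.5460 0.0533 0.0332
2 1.0030 -0.0828 -0.7177
3 1.4150 -0.8032 -3.2040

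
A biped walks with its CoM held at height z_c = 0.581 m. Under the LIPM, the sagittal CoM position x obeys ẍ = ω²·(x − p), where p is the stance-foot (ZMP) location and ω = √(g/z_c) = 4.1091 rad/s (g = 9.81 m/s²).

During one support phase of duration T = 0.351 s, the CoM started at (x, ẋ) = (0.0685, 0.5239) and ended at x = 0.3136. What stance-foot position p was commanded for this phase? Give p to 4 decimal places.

ωT = 4.1091·0.351 = 1.442294; cosh(ωT) = 2.233387, sinh(ωT) = 1.997002
x(T) = p + (x₀−p)·cosh(ωT) + (ẋ₀/ω)·sinh(ωT) ⇒ p·(1 − cosh) = x(T) − x₀·cosh − (ẋ₀/ω)·sinh
numerator   = 0.3136 − (0.0685)·2.233387 − (0.5239/4.1091)·1.997002 = -0.094000
denominator = 1 − 2.233387 = -1.233387
p = -0.094000 / -1.233387 = 0.0762

p = 0.0762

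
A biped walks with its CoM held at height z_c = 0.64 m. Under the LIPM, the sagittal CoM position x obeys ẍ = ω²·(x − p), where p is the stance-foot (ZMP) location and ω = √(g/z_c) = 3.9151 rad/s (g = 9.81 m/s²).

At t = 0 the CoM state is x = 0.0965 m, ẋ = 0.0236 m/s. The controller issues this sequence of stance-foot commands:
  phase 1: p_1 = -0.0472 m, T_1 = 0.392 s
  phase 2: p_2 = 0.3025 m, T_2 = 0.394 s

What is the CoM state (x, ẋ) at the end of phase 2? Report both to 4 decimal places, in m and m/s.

x = 1.0751, ẋ = 3.2926

phase 1: p=-0.0472, T=0.392, ωT=1.534719, cosh=2.427769, sinh=2.212253; start (x,ẋ)=(0.096500, 0.023600) → end (x,ẋ)=(0.315006, 1.301909)
phase 2: p=0.3025, T=0.394, ωT=1.542549, cosh=2.445166, sinh=2.231331; start (x,ẋ)=(0.315006, 1.301909) → end (x,ẋ)=(1.075075, 3.292632)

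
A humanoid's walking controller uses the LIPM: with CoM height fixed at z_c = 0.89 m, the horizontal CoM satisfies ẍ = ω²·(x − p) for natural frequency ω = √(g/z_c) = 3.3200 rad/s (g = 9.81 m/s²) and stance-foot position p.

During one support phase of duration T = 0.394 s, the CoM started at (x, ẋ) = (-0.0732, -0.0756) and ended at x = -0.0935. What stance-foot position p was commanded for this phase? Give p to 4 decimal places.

ωT = 3.3200·0.394 = 1.308080; cosh(ωT) = 1.984702, sinh(ωT) = 1.714363
x(T) = p + (x₀−p)·cosh(ωT) + (ẋ₀/ω)·sinh(ωT) ⇒ p·(1 − cosh) = x(T) − x₀·cosh − (ẋ₀/ω)·sinh
numerator   = -0.0935 − (-0.0732)·1.984702 − (-0.0756/3.3200)·1.714363 = 0.090818
denominator = 1 − 1.984702 = -0.984702
p = 0.090818 / -0.984702 = -0.0922

p = -0.0922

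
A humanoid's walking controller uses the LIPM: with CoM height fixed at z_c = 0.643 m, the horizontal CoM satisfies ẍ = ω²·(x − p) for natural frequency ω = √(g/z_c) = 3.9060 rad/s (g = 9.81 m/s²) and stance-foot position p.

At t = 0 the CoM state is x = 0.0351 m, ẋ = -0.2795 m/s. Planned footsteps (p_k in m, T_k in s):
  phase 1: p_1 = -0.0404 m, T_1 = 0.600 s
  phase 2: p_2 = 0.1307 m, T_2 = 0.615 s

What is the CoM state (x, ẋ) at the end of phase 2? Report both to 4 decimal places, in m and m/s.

x = -0.5946, ẋ = -2.7774

phase 1: p=-0.0404, T=0.600, ωT=2.343600, cosh=5.257329, sinh=5.161347; start (x,ẋ)=(0.035100, -0.279500) → end (x,ẋ)=(-0.012800, 0.052673)
phase 2: p=0.1307, T=0.615, ωT=2.402190, cosh=5.568932, sinh=5.478412; start (x,ẋ)=(-0.012800, 0.052673) → end (x,ẋ)=(-0.594564, -2.777376)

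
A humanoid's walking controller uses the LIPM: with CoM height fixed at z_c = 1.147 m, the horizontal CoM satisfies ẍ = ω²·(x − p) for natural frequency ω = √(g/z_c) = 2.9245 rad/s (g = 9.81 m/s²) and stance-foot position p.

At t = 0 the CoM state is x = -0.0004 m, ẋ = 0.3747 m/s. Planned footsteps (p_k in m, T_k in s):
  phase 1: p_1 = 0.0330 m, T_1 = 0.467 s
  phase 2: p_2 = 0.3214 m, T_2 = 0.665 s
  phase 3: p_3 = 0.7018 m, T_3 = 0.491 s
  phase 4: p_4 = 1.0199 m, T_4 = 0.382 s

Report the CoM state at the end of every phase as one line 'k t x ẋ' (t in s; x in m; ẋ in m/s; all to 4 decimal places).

phase 1: p=0.0330, T=0.467, ωT=1.365742, cosh=2.086910, sinh=1.831718; start (x,ẋ)=(-0.000400, 0.374700) → end (x,ẋ)=(0.197985, 0.603046)
phase 2: p=0.3214, T=0.665, ωT=1.944793, cosh=3.567599, sinh=3.424582; start (x,ẋ)=(0.197985, 0.603046) → end (x,ẋ)=(0.587270, 0.915402)
phase 3: p=0.7018, T=0.491, ωT=1.435930, cosh=2.220722, sinh=1.982828; start (x,ẋ)=(0.587270, 0.915402) → end (x,ẋ)=(1.068110, 1.368723)
phase 4: p=1.0199, T=0.382, ωT=1.117159, cosh=1.691684, sinh=1.364476; start (x,ẋ)=(1.068110, 1.368723) → end (x,ẋ)=(1.740057, 2.507823)

1 0.4670 0.1980 0.6030
2 1.1320 0.5873 0.9154
3 1.6230 1.0681 1.3687
4 2.0050 1.7401 2.5078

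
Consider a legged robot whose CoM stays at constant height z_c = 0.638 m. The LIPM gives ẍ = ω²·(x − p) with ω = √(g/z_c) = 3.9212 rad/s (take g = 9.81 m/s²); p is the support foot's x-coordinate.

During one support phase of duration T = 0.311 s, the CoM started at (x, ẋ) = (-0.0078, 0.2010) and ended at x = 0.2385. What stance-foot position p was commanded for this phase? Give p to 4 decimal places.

ωT = 3.9212·0.311 = 1.219493; cosh(ωT) = 1.840426, sinh(ωT) = 1.545046
x(T) = p + (x₀−p)·cosh(ωT) + (ẋ₀/ω)·sinh(ωT) ⇒ p·(1 − cosh) = x(T) − x₀·cosh − (ẋ₀/ω)·sinh
numerator   = 0.2385 − (-0.0078)·1.840426 − (0.2010/3.9212)·1.545046 = 0.173657
denominator = 1 − 1.840426 = -0.840426
p = 0.173657 / -0.840426 = -0.2066

p = -0.2066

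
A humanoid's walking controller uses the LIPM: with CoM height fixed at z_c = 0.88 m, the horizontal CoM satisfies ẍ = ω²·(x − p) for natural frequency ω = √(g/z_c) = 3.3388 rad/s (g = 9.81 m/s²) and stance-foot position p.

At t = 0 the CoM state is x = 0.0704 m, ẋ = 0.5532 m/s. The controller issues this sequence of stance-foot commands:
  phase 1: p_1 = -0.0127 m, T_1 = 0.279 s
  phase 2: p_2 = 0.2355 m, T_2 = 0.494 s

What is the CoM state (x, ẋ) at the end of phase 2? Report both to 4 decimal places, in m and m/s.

phase 1: p=-0.0127, T=0.279, ωT=0.931525, cosh=1.466165, sinh=1.072213; start (x,ẋ)=(0.070400, 0.553200) → end (x,ẋ)=(0.286791, 1.108573)
phase 2: p=0.2355, T=0.494, ωT=1.649367, cosh=2.697929, sinh=2.505757; start (x,ẋ)=(0.286791, 1.108573) → end (x,ẋ)=(1.205860, 3.419965)

x = 1.2059, ẋ = 3.4200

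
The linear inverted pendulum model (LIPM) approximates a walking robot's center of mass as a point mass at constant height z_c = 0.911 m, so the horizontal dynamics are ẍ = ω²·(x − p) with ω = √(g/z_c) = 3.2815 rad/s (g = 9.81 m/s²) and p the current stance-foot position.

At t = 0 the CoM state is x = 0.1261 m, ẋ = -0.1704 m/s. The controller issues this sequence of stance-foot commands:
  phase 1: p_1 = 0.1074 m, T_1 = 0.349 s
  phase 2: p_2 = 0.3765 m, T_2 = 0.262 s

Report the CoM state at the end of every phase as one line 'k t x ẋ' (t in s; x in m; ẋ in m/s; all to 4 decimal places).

1 0.3490 0.0664 -0.2082
2 0.6110 -0.1170 -1.2767

phase 1: p=0.1074, T=0.349, ωT=1.145243, cosh=1.730677, sinh=1.412530; start (x,ẋ)=(0.126100, -0.170400) → end (x,ẋ)=(0.066415, -0.208229)
phase 2: p=0.3765, T=0.262, ωT=0.859753, cosh=1.392922, sinh=0.969655; start (x,ẋ)=(0.066415, -0.208229) → end (x,ẋ)=(-0.116955, -1.276715)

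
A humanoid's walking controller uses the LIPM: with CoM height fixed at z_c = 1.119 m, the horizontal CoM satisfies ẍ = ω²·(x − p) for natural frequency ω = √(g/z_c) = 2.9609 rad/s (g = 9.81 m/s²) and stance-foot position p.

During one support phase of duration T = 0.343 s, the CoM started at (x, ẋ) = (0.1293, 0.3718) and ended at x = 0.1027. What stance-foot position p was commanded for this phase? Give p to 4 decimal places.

p = 0.4448

ωT = 2.9609·0.343 = 1.015589; cosh(ωT) = 1.561589, sinh(ωT) = 1.199400
x(T) = p + (x₀−p)·cosh(ωT) + (ẋ₀/ω)·sinh(ωT) ⇒ p·(1 − cosh) = x(T) − x₀·cosh − (ẋ₀/ω)·sinh
numerator   = 0.1027 − (0.1293)·1.561589 − (0.3718/2.9609)·1.199400 = -0.249822
denominator = 1 − 1.561589 = -0.561589
p = -0.249822 / -0.561589 = 0.4448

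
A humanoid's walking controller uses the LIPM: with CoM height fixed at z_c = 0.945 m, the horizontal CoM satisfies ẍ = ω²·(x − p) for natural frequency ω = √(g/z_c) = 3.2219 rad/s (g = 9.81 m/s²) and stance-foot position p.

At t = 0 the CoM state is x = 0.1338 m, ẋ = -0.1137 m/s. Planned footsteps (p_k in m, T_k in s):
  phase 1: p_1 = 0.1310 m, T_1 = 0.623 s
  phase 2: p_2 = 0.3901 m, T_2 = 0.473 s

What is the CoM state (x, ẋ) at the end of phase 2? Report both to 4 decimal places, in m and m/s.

phase 1: p=0.1310, T=0.623, ωT=2.007244, cosh=3.788567, sinh=3.654208; start (x,ẋ)=(0.133800, -0.113700) → end (x,ẋ)=(0.012652, -0.397794)
phase 2: p=0.3901, T=0.473, ωT=1.523959, cosh=2.404104, sinh=2.186257; start (x,ẋ)=(0.012652, -0.397794) → end (x,ẋ)=(-0.787252, -3.615045)

x = -0.7873, ẋ = -3.6150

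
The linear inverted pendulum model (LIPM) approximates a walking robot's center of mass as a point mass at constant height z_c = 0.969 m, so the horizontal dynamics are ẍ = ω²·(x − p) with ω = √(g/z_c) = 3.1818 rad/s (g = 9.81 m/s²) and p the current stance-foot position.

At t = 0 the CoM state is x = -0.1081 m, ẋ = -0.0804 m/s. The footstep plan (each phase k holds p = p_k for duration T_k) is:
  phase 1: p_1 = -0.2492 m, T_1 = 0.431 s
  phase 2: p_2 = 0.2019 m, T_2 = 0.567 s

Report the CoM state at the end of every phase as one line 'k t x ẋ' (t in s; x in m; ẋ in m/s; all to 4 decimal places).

phase 1: p=-0.2492, T=0.431, ωT=1.371356, cosh=2.097226, sinh=1.843464; start (x,ẋ)=(-0.108100, -0.080400) → end (x,ẋ)=(0.000137, 0.659010)
phase 2: p=0.2019, T=0.567, ωT=1.804081, cosh=3.119505, sinh=2.954879; start (x,ẋ)=(0.000137, 0.659010) → end (x,ẋ)=(0.184508, 0.158838)

1 0.4310 0.0001 0.6590
2 0.9980 0.1845 0.1588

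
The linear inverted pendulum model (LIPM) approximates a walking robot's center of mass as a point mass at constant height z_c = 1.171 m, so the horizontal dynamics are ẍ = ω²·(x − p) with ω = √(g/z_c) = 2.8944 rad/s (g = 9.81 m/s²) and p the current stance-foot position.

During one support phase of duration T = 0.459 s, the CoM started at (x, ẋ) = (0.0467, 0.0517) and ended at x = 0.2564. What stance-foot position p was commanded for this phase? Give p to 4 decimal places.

p = -0.1281

ωT = 2.8944·0.459 = 1.328530; cosh(ωT) = 2.020177, sinh(ωT) = 1.755311
x(T) = p + (x₀−p)·cosh(ωT) + (ẋ₀/ω)·sinh(ωT) ⇒ p·(1 − cosh) = x(T) − x₀·cosh − (ẋ₀/ω)·sinh
numerator   = 0.2564 − (0.0467)·2.020177 − (0.0517/2.8944)·1.755311 = 0.130704
denominator = 1 − 2.020177 = -1.020177
p = 0.130704 / -1.020177 = -0.1281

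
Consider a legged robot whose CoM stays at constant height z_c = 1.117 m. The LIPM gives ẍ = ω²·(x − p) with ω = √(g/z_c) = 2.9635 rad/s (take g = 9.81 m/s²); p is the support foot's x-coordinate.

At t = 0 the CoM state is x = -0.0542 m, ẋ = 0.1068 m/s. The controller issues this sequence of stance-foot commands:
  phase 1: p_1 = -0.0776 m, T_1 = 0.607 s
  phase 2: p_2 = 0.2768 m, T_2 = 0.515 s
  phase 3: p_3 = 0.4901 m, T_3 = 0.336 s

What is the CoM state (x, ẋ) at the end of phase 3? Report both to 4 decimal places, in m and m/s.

phase 1: p=-0.0776, T=0.607, ωT=1.798844, cosh=3.104076, sinh=2.938586; start (x,ẋ)=(-0.054200, 0.106800) → end (x,ẋ)=(0.100937, 0.535294)
phase 2: p=0.2768, T=0.515, ωT=1.526202, cosh=2.409016, sinh=2.191657; start (x,ẋ)=(0.100937, 0.535294) → end (x,ẋ)=(0.249021, 0.147310)
phase 3: p=0.4901, T=0.336, ωT=0.995736, cosh=1.538084, sinh=1.168632; start (x,ẋ)=(0.249021, 0.147310) → end (x,ẋ)=(0.177391, -0.608339)

x = 0.1774, ẋ = -0.6083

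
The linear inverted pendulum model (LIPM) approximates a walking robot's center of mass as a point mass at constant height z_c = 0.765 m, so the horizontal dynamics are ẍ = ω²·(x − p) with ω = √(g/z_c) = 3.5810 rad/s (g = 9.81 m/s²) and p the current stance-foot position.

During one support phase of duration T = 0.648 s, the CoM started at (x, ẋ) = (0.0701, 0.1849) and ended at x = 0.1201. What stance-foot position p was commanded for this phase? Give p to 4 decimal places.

p = 0.1209

ωT = 3.5810·0.648 = 2.320488; cosh(ωT) = 5.139433, sinh(ωT) = 5.041208
x(T) = p + (x₀−p)·cosh(ωT) + (ẋ₀/ω)·sinh(ωT) ⇒ p·(1 − cosh) = x(T) − x₀·cosh − (ẋ₀/ω)·sinh
numerator   = 0.1201 − (0.0701)·5.139433 − (0.1849/3.5810)·5.041208 = -0.500470
denominator = 1 − 5.139433 = -4.139433
p = -0.500470 / -4.139433 = 0.1209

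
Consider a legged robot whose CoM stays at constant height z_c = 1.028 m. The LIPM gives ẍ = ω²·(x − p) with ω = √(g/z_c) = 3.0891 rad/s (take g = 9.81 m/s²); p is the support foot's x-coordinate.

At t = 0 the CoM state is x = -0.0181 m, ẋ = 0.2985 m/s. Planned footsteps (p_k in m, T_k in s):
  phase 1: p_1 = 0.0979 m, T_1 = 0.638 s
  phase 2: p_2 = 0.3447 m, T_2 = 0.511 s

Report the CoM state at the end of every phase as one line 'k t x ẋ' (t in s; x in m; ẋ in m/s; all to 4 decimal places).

1 0.6380 0.0136 -0.1690
2 1.1490 -0.6190 -2.8008

phase 1: p=0.0979, T=0.638, ωT=1.970846, cosh=3.658041, sinh=3.518703; start (x,ẋ)=(-0.018100, 0.298500) → end (x,ẋ)=(0.013580, -0.168951)
phase 2: p=0.3447, T=0.511, ωT=1.578530, cosh=2.527051, sinh=2.320773; start (x,ẋ)=(0.013580, -0.168951) → end (x,ẋ)=(-0.618987, -2.800783)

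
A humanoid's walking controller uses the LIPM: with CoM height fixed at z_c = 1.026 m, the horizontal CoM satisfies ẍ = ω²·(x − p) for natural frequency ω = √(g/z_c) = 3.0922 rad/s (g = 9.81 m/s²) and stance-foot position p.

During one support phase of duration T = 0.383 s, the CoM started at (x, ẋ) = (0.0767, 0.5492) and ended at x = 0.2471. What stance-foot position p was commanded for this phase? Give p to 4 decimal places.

p = 0.1944

ωT = 3.0922·0.383 = 1.184313; cosh(ωT) = 1.787198, sinh(ωT) = 1.481241
x(T) = p + (x₀−p)·cosh(ωT) + (ẋ₀/ω)·sinh(ωT) ⇒ p·(1 − cosh) = x(T) − x₀·cosh − (ẋ₀/ω)·sinh
numerator   = 0.2471 − (0.0767)·1.787198 − (0.5492/3.0922)·1.481241 = -0.153059
denominator = 1 − 1.787198 = -0.787198
p = -0.153059 / -0.787198 = 0.1944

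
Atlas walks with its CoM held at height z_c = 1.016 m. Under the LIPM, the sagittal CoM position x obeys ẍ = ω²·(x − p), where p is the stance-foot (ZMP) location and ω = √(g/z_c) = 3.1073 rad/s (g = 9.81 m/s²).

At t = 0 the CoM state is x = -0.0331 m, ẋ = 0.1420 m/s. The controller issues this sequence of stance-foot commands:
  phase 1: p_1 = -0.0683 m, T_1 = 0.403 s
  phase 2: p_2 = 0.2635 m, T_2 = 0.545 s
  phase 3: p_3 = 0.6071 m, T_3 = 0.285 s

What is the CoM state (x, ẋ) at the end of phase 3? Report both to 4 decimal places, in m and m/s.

x = -0.2147, ẋ = -2.0343

phase 1: p=-0.0683, T=0.403, ωT=1.252242, cosh=1.892020, sinh=1.606157; start (x,ẋ)=(-0.033100, 0.142000) → end (x,ẋ)=(0.071699, 0.444343)
phase 2: p=0.2635, T=0.545, ωT=1.693479, cosh=2.811122, sinh=2.627243; start (x,ẋ)=(0.071699, 0.444343) → end (x,ẋ)=(0.100018, -0.316693)
phase 3: p=0.6071, T=0.285, ωT=0.885580, cosh=1.418433, sinh=1.005958; start (x,ẋ)=(0.100018, -0.316693) → end (x,ẋ)=(-0.214688, -2.034251)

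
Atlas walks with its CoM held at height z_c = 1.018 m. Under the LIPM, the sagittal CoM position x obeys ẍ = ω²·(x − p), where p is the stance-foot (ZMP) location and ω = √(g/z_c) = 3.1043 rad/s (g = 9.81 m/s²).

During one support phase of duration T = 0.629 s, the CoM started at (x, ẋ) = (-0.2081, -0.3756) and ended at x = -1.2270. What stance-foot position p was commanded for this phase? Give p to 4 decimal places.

p = 0.0236

ωT = 3.1043·0.629 = 1.952605; cosh(ωT) = 3.594462, sinh(ωT) = 3.452558
x(T) = p + (x₀−p)·cosh(ωT) + (ẋ₀/ω)·sinh(ωT) ⇒ p·(1 − cosh) = x(T) − x₀·cosh − (ẋ₀/ω)·sinh
numerator   = -1.2270 − (-0.2081)·3.594462 − (-0.3756/3.1043)·3.452558 = -0.061256
denominator = 1 − 3.594462 = -2.594462
p = -0.061256 / -2.594462 = 0.0236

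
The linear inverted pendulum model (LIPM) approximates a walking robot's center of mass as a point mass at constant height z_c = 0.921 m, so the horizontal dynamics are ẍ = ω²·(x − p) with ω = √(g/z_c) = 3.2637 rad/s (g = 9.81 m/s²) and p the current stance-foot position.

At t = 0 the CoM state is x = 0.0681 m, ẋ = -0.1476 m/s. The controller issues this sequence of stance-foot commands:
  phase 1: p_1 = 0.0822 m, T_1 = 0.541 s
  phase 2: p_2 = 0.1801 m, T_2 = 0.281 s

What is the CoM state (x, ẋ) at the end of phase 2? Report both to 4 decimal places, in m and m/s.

phase 1: p=0.0822, T=0.541, ωT=1.765662, cosh=3.008256, sinh=2.837183; start (x,ẋ)=(0.068100, -0.147600) → end (x,ẋ)=(-0.088527, -0.574581)
phase 2: p=0.1801, T=0.281, ωT=0.917100, cosh=1.450850, sinh=1.051173; start (x,ẋ)=(-0.088527, -0.574581) → end (x,ẋ)=(-0.394699, -1.755214)

x = -0.3947, ẋ = -1.7552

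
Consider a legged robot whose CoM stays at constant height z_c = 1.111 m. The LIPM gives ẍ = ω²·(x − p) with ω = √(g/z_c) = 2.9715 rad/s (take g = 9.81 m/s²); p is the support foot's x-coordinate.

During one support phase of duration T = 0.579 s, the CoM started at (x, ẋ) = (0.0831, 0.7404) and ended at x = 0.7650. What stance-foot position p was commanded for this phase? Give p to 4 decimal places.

ωT = 2.9715·0.579 = 1.720498; cosh(ωT) = 2.883145, sinh(ωT) = 2.704168
x(T) = p + (x₀−p)·cosh(ωT) + (ẋ₀/ω)·sinh(ωT) ⇒ p·(1 − cosh) = x(T) − x₀·cosh − (ẋ₀/ω)·sinh
numerator   = 0.7650 − (0.0831)·2.883145 − (0.7404/2.9715)·2.704168 = -0.148379
denominator = 1 − 2.883145 = -1.883145
p = -0.148379 / -1.883145 = 0.0788

p = 0.0788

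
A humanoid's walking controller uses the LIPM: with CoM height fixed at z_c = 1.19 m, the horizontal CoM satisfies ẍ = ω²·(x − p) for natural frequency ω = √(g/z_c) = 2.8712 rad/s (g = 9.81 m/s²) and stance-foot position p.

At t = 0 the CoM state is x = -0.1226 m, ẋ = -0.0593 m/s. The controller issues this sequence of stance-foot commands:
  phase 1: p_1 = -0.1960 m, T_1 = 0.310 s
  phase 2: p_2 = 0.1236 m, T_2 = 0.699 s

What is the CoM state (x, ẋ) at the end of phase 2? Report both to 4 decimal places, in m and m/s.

x = -0.6064, ẋ = -1.9876

phase 1: p=-0.1960, T=0.310, ωT=0.890072, cosh=1.422966, sinh=1.012339; start (x,ẋ)=(-0.122600, -0.059300) → end (x,ẋ)=(-0.112463, 0.128965)
phase 2: p=0.1236, T=0.699, ωT=2.006969, cosh=3.787562, sinh=3.653167; start (x,ẋ)=(-0.112463, 0.128965) → end (x,ẋ)=(-0.606414, -1.987592)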